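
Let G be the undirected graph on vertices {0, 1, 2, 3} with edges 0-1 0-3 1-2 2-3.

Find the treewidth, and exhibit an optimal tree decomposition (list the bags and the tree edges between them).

Treewidth 2.
One such decomposition:
Bags: B1 = {0, 1, 3}  B2 = {1, 2, 3}
Tree: B1–B2

Every bag has size at most 3, so the width is 3 − 1 = 2 and tw(G) ≤ 2. Since 3–0–1–2–3 is a cycle in G, G is not acyclic. Forests are exactly the graphs of treewidth ≤ 1, so tw(G) ≥ 2. The upper and lower bounds meet at 2, so that is the treewidth.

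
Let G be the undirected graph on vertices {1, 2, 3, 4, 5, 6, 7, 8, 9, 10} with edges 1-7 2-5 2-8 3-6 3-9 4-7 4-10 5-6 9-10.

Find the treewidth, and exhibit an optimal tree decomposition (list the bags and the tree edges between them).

Every bag has size at most 2, so the width is 2 − 1 = 1 and tw(G) ≤ 1. Any graph with an edge has treewidth ≥ 1, and G has the edge 8–2. Combining the bounds, tw(G) = 1.

Treewidth 1.
One optimal decomposition is:
Bags: B1 = {2, 8}  B2 = {2, 5}  B3 = {5, 6}  B4 = {3, 6}  B5 = {3, 9}  B6 = {9, 10}  B7 = {4, 10}  B8 = {4, 7}  B9 = {1, 7}
Tree: B1–B2, B2–B3, B3–B4, B4–B5, B5–B6, B6–B7, B7–B8, B8–B9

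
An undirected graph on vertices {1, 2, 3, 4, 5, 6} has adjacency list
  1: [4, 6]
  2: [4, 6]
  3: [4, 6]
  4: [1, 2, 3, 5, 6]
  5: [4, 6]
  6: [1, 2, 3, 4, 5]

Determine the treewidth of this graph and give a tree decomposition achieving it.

Treewidth 2.
One optimal decomposition is:
Bags: B1 = {2, 4, 6}  B2 = {1, 4, 6}  B3 = {4, 5, 6}  B4 = {3, 4, 6}
Tree: B1–B2, B2–B3, B3–B4

The largest bag has 3 vertices, giving width 2; this decomposition certifies tw(G) ≤ 2. Conversely, {1, 4, 6} is a clique of size 3, and the vertices of any clique must share a bag in every tree decomposition; so some bag has ≥ 3 vertices and tw(G) ≥ 2. The upper and lower bounds meet at 2, so that is the treewidth.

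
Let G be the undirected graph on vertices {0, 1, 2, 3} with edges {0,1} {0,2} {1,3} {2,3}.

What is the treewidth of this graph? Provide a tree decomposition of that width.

Every bag has size at most 3, so the width is 3 − 1 = 2 and tw(G) ≤ 2. For the lower bound, G contains the cycle 0–2–3–1–0, so G is not a forest; only forests have treewidth ≤ 1, hence tw(G) ≥ 2. Hence tw(G) = 2 exactly.

Treewidth 2.
One optimal decomposition is:
Bags: B1 = {0, 2, 3}  B2 = {0, 1, 3}
Tree: B1–B2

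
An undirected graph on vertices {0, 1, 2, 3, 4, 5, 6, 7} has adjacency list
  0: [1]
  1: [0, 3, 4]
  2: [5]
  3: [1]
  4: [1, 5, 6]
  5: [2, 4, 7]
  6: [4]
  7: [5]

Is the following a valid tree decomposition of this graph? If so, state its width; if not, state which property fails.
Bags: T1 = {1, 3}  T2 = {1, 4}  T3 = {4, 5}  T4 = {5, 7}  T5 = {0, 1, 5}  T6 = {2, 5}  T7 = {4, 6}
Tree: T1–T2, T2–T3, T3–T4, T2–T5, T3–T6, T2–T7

No — bags containing vertex 5 are not connected in the tree.

A tree decomposition must satisfy three properties: every vertex lies in some bag; for every edge, both endpoints lie together in some bag; and for every vertex, the bags containing it form a connected subtree. Here bags containing vertex 5 are not connected in the tree, so the decomposition is invalid.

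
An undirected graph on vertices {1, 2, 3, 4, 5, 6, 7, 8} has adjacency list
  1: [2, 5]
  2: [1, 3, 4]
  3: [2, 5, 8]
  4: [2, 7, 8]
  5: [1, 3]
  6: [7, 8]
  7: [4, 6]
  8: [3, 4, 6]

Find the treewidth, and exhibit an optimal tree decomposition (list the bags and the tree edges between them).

Every bag has size at most 3, so the width is 3 − 1 = 2 and tw(G) ≤ 2. The edges 5–1–2–3–5 form a cycle, so G is not a tree and its treewidth is at least 2. The upper and lower bounds meet at 2, so that is the treewidth.

Treewidth 2.
Bags: B1 = {1, 3, 5}  B2 = {1, 2, 3}  B3 = {2, 3, 8}  B4 = {2, 4, 8}  B5 = {4, 6, 8}  B6 = {4, 6, 7}
Tree: B1–B2, B2–B3, B3–B4, B4–B5, B5–B6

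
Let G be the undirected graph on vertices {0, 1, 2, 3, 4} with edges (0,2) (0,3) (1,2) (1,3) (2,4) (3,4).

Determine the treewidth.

A width-2 tree decomposition is:
Bags: B1 = {1, 2, 3}  B2 = {2, 3, 4}  B3 = {0, 2, 3}
Tree: B1–B2, B2–B3
The largest bag has 3 vertices, giving width 2; this decomposition certifies tw(G) ≤ 2. For the lower bound, G contains the cycle 3–1–2–4–3, so G is not a forest; only forests have treewidth ≤ 1, hence tw(G) ≥ 2. Therefore the treewidth is 2.

2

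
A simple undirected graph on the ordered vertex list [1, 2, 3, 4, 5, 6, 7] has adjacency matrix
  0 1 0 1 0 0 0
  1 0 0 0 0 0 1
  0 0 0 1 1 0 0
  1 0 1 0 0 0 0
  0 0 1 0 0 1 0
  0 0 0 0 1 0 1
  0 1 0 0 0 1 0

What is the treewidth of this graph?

A width-2 tree decomposition is:
Bags: B1 = {1, 2, 7}  B2 = {1, 4, 7}  B3 = {3, 4, 7}  B4 = {3, 5, 7}  B5 = {5, 6, 7}
Tree: B1–B2, B2–B3, B3–B4, B4–B5
Every bag has size at most 3, so the width is 3 − 1 = 2 and tw(G) ≤ 2. For the lower bound, G contains the cycle 7–2–1–4–3–5–6–7, so G is not a forest; only forests have treewidth ≤ 1, hence tw(G) ≥ 2. Therefore the treewidth is 2.

2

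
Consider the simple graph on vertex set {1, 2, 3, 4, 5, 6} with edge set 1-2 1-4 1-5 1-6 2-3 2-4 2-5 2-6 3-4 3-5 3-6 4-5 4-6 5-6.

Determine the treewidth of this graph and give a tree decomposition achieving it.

Treewidth 4.
One such decomposition:
Bags: B1 = {1, 2, 4, 5, 6}  B2 = {2, 3, 4, 5, 6}
Tree: B1–B2

Each bag holds 5 vertices, so the decomposition has width 4, which upper-bounds the treewidth. On the other hand G contains the 5-clique {1, 2, 4, 5, 6}. A clique must lie in a single bag of any decomposition, so no decomposition can have width below 4. The upper and lower bounds meet at 4, so that is the treewidth.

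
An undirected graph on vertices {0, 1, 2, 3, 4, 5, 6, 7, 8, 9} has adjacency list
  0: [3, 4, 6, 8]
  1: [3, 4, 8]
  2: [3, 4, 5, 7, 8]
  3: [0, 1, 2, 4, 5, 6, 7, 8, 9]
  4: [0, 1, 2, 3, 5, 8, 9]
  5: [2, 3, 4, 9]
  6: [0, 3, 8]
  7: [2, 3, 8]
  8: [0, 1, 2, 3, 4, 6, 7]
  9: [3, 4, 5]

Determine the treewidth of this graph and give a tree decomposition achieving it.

Treewidth 3.
Bags: B1 = {2, 3, 4, 5}  B2 = {2, 3, 4, 8}  B3 = {3, 4, 5, 9}  B4 = {0, 3, 4, 8}  B5 = {0, 3, 6, 8}  B6 = {1, 3, 4, 8}  B7 = {2, 3, 7, 8}
Tree: B1–B2, B1–B3, B2–B4, B4–B5, B2–B6, B2–B7

The largest bag has 4 vertices, giving width 3; this decomposition certifies tw(G) ≤ 3. For the lower bound, the 4 vertices {0, 3, 4, 8} are pairwise adjacent, and any tree decomposition puts a clique entirely inside one bag — forcing width ≥ 3. Combining the bounds, tw(G) = 3.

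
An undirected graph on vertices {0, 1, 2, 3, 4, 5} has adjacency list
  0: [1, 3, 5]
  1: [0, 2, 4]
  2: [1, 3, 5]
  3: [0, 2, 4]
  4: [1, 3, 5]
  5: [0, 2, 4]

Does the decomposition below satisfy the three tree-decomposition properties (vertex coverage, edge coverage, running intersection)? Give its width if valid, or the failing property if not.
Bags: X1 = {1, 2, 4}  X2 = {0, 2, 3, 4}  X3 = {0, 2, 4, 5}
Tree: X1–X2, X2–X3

No — edge (0,1) lies in no bag.

A tree decomposition must satisfy three properties: every vertex lies in some bag; for every edge, both endpoints lie together in some bag; and for every vertex, the bags containing it form a connected subtree. Here edge (0,1) lies in no bag, so the decomposition is invalid.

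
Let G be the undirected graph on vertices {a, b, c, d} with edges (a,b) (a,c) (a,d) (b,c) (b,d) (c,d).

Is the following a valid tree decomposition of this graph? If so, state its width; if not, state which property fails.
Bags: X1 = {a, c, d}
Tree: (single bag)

No — vertex b appears in no bag.

A tree decomposition must satisfy three properties: every vertex lies in some bag; for every edge, both endpoints lie together in some bag; and for every vertex, the bags containing it form a connected subtree. Here vertex b appears in no bag, so the decomposition is invalid.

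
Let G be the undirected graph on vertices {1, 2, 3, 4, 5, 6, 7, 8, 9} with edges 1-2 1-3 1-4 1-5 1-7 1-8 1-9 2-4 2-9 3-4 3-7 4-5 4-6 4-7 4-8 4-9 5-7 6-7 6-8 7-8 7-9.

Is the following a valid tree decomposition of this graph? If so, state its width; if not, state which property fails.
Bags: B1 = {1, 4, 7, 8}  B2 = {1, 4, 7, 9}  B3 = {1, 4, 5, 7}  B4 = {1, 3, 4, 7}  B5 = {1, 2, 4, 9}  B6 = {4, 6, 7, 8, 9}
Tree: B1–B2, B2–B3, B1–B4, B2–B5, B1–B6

No — bags containing vertex 9 are not connected in the tree.

A tree decomposition must satisfy three properties: every vertex lies in some bag; for every edge, both endpoints lie together in some bag; and for every vertex, the bags containing it form a connected subtree. Here bags containing vertex 9 are not connected in the tree, so the decomposition is invalid.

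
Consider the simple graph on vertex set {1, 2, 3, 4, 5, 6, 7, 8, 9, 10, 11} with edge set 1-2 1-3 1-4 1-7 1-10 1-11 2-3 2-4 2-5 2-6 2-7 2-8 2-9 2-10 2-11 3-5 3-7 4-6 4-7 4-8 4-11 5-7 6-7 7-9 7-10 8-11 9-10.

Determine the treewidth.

A width-3 tree decomposition is:
Bags: B1 = {1, 2, 7, 10}  B2 = {2, 7, 9, 10}  B3 = {1, 2, 4, 7}  B4 = {1, 2, 3, 7}  B5 = {2, 3, 5, 7}  B6 = {2, 4, 6, 7}  B7 = {1, 2, 4, 11}  B8 = {2, 4, 8, 11}
Tree: B1–B2, B1–B3, B3–B4, B4–B5, B3–B6, B3–B7, B7–B8
The largest bag has 4 vertices, giving width 3; this decomposition certifies tw(G) ≤ 3. On the other hand G contains the 4-clique {2, 4, 8, 11}. A clique must lie in a single bag of any decomposition, so no decomposition can have width below 3. Hence tw(G) = 3 exactly.

3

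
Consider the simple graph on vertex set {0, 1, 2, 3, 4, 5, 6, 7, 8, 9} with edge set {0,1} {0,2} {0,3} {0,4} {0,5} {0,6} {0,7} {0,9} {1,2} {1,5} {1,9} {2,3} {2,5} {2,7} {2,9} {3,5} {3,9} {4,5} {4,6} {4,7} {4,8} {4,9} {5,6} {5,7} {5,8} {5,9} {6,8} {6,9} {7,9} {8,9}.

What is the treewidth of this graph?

4

A width-4 tree decomposition is:
Bags: B1 = {0, 4, 5, 6, 9}  B2 = {0, 4, 5, 7, 9}  B3 = {0, 2, 5, 7, 9}  B4 = {0, 1, 2, 5, 9}  B5 = {4, 5, 6, 8, 9}  B6 = {0, 2, 3, 5, 9}
Tree: B1–B2, B2–B3, B3–B4, B1–B5, B4–B6
The largest bag has 5 vertices, giving width 4; this decomposition certifies tw(G) ≤ 4. On the other hand G contains the 5-clique {0, 1, 2, 5, 9}. A clique must lie in a single bag of any decomposition, so no decomposition can have width below 4. Hence tw(G) = 4 exactly.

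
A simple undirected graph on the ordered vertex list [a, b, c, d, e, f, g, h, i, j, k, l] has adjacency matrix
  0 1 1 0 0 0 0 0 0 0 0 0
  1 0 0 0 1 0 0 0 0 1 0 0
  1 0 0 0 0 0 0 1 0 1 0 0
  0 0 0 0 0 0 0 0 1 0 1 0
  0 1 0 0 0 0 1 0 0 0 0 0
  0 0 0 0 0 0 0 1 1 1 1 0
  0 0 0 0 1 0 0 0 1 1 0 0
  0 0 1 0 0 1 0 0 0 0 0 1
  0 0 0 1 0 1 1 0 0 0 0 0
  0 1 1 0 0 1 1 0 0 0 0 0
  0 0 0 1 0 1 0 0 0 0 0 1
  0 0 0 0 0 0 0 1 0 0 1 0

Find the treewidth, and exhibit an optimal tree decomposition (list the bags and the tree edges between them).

The largest bag has 4 vertices, giving width 3; this decomposition certifies tw(G) ≤ 3. For the lower bound: the 4 vertex sets {a,b,e}, {c}, {j}, {f,g,h,i} are disjoint, each induces a connected subgraph, and every pair is joined by at least one edge of G. Contracting each set to a single vertex therefore yields K_{4} as a minor, and since treewidth is minor-monotone, tw(G) ≥ tw(K_{4}) = 3. Combining the bounds, tw(G) = 3.

Treewidth 3.
Bags: B1 = {a, b, c, e}  B2 = {b, c, e, j}  B3 = {c, e, g, j}  B4 = {c, g, h, j}  B5 = {f, g, h, j}  B6 = {f, g, h, i}  B7 = {f, h, i, l}  B8 = {f, i, k, l}  B9 = {d, i, k, l}
Tree: B1–B2, B2–B3, B3–B4, B4–B5, B5–B6, B6–B7, B7–B8, B8–B9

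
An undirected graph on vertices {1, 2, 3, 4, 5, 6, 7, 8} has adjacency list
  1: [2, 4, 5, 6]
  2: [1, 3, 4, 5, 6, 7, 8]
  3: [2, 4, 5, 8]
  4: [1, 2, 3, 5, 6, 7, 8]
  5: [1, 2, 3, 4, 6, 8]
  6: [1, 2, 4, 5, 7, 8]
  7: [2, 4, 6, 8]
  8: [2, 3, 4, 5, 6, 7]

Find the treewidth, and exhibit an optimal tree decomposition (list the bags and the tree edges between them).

The largest bag has 5 vertices, giving width 4; this decomposition certifies tw(G) ≤ 4. Conversely, {2, 3, 4, 5, 8} is a clique of size 5, and the vertices of any clique must share a bag in every tree decomposition; so some bag has ≥ 5 vertices and tw(G) ≥ 4. Therefore the treewidth is 4.

Treewidth 4.
Bags: B1 = {2, 4, 5, 6, 8}  B2 = {2, 3, 4, 5, 8}  B3 = {2, 4, 6, 7, 8}  B4 = {1, 2, 4, 5, 6}
Tree: B1–B2, B1–B3, B1–B4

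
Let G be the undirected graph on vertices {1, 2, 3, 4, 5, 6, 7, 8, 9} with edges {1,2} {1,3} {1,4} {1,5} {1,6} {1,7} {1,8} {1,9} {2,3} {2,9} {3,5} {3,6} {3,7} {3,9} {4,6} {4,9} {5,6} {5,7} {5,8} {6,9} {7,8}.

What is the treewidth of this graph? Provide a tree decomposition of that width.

The largest bag has 4 vertices, giving width 3; this decomposition certifies tw(G) ≤ 3. On the other hand G contains the 4-clique {1, 5, 7, 8}. A clique must lie in a single bag of any decomposition, so no decomposition can have width below 3. Therefore the treewidth is 3.

Treewidth 3.
One optimal decomposition is:
Bags: B1 = {1, 3, 5, 6}  B2 = {1, 3, 5, 7}  B3 = {1, 5, 7, 8}  B4 = {1, 3, 6, 9}  B5 = {1, 4, 6, 9}  B6 = {1, 2, 3, 9}
Tree: B1–B2, B2–B3, B1–B4, B4–B5, B4–B6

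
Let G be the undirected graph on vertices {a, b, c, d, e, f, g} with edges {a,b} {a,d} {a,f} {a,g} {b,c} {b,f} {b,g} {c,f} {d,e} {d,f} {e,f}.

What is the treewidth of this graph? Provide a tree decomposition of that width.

Every bag has size at most 3, so the width is 3 − 1 = 2 and tw(G) ≤ 2. For the lower bound, the 3 vertices {a, b, g} are pairwise adjacent, and any tree decomposition puts a clique entirely inside one bag — forcing width ≥ 2. Therefore the treewidth is 2.

Treewidth 2.
One optimal decomposition is:
Bags: B1 = {b, c, f}  B2 = {a, b, f}  B3 = {a, b, g}  B4 = {a, d, f}  B5 = {d, e, f}
Tree: B1–B2, B2–B3, B2–B4, B4–B5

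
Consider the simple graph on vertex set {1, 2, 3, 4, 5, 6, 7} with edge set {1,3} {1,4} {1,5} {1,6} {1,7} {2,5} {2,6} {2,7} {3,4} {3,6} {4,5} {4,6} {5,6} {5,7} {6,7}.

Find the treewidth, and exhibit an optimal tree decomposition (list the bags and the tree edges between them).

Treewidth 3.
One such decomposition:
Bags: B1 = {1, 5, 6, 7}  B2 = {1, 4, 5, 6}  B3 = {1, 3, 4, 6}  B4 = {2, 5, 6, 7}
Tree: B1–B2, B2–B3, B1–B4

Every bag has size at most 4, so the width is 4 − 1 = 3 and tw(G) ≤ 3. On the other hand G contains the 4-clique {1, 3, 4, 6}. A clique must lie in a single bag of any decomposition, so no decomposition can have width below 3. Therefore the treewidth is 3.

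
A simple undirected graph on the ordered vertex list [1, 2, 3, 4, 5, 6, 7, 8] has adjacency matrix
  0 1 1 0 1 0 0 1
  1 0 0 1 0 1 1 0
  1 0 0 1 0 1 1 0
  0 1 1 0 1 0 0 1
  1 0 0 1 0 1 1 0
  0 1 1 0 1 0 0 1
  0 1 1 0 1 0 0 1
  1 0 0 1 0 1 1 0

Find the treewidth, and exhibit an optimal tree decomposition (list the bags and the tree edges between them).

Treewidth 4.
One such decomposition:
Bags: B1 = {1, 4, 6, 7, 8}  B2 = {1, 4, 5, 6, 7}  B3 = {1, 3, 4, 6, 7}  B4 = {1, 2, 4, 6, 7}
Tree: B1–B2, B2–B3, B3–B4

Each bag holds 5 vertices, so the decomposition has width 4, which upper-bounds the treewidth. For the lower bound: the 5 vertex sets {4,8}, {5,6}, {1,3}, {7}, {2} are disjoint, each induces a connected subgraph, and every pair is joined by at least one edge of G. Contracting each set to a single vertex therefore yields K_{5} as a minor, and since treewidth is minor-monotone, tw(G) ≥ tw(K_{5}) = 4. The upper and lower bounds meet at 4, so that is the treewidth.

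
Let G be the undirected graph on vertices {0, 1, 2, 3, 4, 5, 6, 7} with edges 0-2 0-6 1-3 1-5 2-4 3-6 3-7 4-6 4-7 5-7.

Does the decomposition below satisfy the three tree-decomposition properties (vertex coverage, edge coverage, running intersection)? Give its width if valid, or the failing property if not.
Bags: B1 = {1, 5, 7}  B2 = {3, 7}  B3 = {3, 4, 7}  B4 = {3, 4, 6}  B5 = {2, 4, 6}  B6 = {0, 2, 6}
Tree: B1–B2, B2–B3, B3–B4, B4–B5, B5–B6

No — edge (1,3) lies in no bag.

A tree decomposition must satisfy three properties: every vertex lies in some bag; for every edge, both endpoints lie together in some bag; and for every vertex, the bags containing it form a connected subtree. Here edge (1,3) lies in no bag, so the decomposition is invalid.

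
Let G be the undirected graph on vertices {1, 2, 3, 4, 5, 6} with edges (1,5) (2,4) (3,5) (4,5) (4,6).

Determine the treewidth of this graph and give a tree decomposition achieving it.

Treewidth 1.
One optimal decomposition is:
Bags: B1 = {4, 5}  B2 = {2, 4}  B3 = {3, 5}  B4 = {1, 5}  B5 = {4, 6}
Tree: B1–B2, B1–B3, B1–B4, B2–B5

Each bag holds 2 vertices, so the decomposition has width 1, which upper-bounds the treewidth. G has an edge, so its treewidth is at least 1. Hence tw(G) = 1 exactly.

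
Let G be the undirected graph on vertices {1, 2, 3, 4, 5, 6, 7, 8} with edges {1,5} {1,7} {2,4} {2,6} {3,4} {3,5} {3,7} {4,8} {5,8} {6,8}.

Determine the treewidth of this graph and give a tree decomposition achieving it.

Treewidth 2.
One such decomposition:
Bags: B1 = {2, 4, 6}  B2 = {4, 6, 8}  B3 = {3, 4, 8}  B4 = {3, 5, 8}  B5 = {3, 5, 7}  B6 = {1, 5, 7}
Tree: B1–B2, B2–B3, B3–B4, B4–B5, B5–B6

Each bag holds 3 vertices, so the decomposition has width 2, which upper-bounds the treewidth. Since 2–6–8–4–2 is a cycle in G, G is not acyclic. Forests are exactly the graphs of treewidth ≤ 1, so tw(G) ≥ 2. Combining the bounds, tw(G) = 2.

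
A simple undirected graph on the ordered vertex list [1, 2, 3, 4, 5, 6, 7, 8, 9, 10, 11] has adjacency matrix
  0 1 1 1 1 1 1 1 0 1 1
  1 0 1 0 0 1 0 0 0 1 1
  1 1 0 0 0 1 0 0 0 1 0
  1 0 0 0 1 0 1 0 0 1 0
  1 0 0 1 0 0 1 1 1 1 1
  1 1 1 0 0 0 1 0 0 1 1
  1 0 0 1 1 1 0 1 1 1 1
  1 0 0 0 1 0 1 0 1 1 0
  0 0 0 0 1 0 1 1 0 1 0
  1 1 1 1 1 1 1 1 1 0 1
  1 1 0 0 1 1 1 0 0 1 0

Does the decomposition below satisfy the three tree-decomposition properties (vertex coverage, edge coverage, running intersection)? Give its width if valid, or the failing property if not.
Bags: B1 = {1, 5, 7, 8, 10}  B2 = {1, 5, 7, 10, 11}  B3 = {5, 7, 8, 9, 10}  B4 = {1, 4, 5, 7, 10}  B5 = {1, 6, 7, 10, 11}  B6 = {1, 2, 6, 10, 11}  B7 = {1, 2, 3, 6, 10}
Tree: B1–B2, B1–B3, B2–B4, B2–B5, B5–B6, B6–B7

Checking the three conditions: (i) the bags cover all of {1, 2, 3, 4, 5, 6, 7, 8, 9, 10, 11}; (ii) for each edge, some bag contains both endpoints; (iii) the bags containing any fixed vertex form a subtree. All hold, so the decomposition is valid with width 5 − 1 = 4.

Yes; width 4.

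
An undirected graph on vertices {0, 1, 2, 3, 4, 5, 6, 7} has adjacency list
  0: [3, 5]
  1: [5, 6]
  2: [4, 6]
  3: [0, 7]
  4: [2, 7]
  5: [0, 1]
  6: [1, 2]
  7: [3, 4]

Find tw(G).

A width-2 tree decomposition is:
Bags: B1 = {2, 4, 6}  B2 = {1, 4, 6}  B3 = {1, 4, 5}  B4 = {0, 4, 5}  B5 = {0, 3, 4}  B6 = {3, 4, 7}
Tree: B1–B2, B2–B3, B3–B4, B4–B5, B5–B6
Each bag holds 3 vertices, so the decomposition has width 2, which upper-bounds the treewidth. The edges 4–2–6–1–5–0–3–7–4 form a cycle, so G is not a tree and its treewidth is at least 2. Hence tw(G) = 2 exactly.

2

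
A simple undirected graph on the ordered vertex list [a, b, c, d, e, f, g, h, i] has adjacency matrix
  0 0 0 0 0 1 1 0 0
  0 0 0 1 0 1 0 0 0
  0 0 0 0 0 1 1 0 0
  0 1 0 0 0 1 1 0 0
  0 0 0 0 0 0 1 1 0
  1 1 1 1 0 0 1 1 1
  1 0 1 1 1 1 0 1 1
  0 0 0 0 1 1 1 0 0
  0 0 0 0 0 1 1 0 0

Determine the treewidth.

A width-2 tree decomposition is:
Bags: B1 = {f, g, h}  B2 = {d, f, g}  B3 = {f, g, i}  B4 = {b, d, f}  B5 = {e, g, h}  B6 = {a, f, g}  B7 = {c, f, g}
Tree: B1–B2, B2–B3, B2–B4, B1–B5, B2–B6, B6–B7
Each bag holds 3 vertices, so the decomposition has width 2, which upper-bounds the treewidth. On the other hand G contains the 3-clique {e, g, h}. A clique must lie in a single bag of any decomposition, so no decomposition can have width below 2. Hence tw(G) = 2 exactly.

2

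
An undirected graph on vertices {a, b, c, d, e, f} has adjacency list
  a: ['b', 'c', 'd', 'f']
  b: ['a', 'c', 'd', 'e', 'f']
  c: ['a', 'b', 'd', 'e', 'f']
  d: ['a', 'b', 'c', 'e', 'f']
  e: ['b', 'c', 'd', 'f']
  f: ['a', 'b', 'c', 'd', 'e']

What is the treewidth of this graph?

4

A width-4 tree decomposition is:
Bags: B1 = {a, b, c, d, f}  B2 = {b, c, d, e, f}
Tree: B1–B2
Each bag holds 5 vertices, so the decomposition has width 4, which upper-bounds the treewidth. On the other hand G contains the 5-clique {b, c, d, e, f}. A clique must lie in a single bag of any decomposition, so no decomposition can have width below 4. The upper and lower bounds meet at 4, so that is the treewidth.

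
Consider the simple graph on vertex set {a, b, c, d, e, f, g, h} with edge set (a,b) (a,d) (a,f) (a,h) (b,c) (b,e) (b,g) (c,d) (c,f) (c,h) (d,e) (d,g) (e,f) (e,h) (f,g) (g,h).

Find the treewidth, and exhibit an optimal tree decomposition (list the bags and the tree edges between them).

Treewidth 4.
Bags: B1 = {a, b, c, e, g}  B2 = {a, c, e, g, h}  B3 = {a, c, e, f, g}  B4 = {a, c, d, e, g}
Tree: B1–B2, B2–B3, B3–B4

Every bag has size at most 5, so the width is 5 − 1 = 4 and tw(G) ≤ 4. For the lower bound: the 5 vertex sets {b,c}, {a,h}, {f,g}, {e}, {d} are disjoint, each induces a connected subgraph, and every pair is joined by at least one edge of G. Contracting each set to a single vertex therefore yields K_{5} as a minor, and since treewidth is minor-monotone, tw(G) ≥ tw(K_{5}) = 4. The upper and lower bounds meet at 4, so that is the treewidth.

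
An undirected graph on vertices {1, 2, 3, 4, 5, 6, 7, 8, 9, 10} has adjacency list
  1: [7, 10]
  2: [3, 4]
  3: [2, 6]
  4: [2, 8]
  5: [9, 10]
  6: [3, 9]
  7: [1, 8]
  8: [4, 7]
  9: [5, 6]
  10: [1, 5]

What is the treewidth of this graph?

A width-2 tree decomposition is:
Bags: B1 = {4, 7, 8}  B2 = {1, 4, 7}  B3 = {1, 4, 10}  B4 = {4, 5, 10}  B5 = {4, 5, 9}  B6 = {4, 6, 9}  B7 = {3, 4, 6}  B8 = {2, 3, 4}
Tree: B1–B2, B2–B3, B3–B4, B4–B5, B5–B6, B6–B7, B7–B8
The largest bag has 3 vertices, giving width 2; this decomposition certifies tw(G) ≤ 2. The edges 4–8–7–1–10–5–9–6–3–2–4 form a cycle, so G is not a tree and its treewidth is at least 2. Combining the bounds, tw(G) = 2.

2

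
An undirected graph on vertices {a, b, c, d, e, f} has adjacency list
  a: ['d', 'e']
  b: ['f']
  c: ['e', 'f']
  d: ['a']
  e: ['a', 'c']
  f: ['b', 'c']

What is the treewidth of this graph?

A width-1 tree decomposition is:
Bags: B1 = {b, f}  B2 = {c, f}  B3 = {c, e}  B4 = {a, e}  B5 = {a, d}
Tree: B1–B2, B2–B3, B3–B4, B4–B5
Each bag holds 2 vertices, so the decomposition has width 1, which upper-bounds the treewidth. G has an edge, so its treewidth is at least 1. Hence tw(G) = 1 exactly.

1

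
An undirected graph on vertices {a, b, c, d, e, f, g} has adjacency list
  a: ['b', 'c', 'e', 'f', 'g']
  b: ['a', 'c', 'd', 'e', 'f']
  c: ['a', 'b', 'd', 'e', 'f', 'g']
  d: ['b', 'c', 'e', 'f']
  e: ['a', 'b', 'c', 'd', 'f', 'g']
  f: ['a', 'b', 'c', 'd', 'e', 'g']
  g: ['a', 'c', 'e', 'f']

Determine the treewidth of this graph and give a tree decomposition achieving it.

The largest bag has 5 vertices, giving width 4; this decomposition certifies tw(G) ≤ 4. Conversely, {b, c, d, e, f} is a clique of size 5, and the vertices of any clique must share a bag in every tree decomposition; so some bag has ≥ 5 vertices and tw(G) ≥ 4. The upper and lower bounds meet at 4, so that is the treewidth.

Treewidth 4.
One optimal decomposition is:
Bags: B1 = {a, b, c, e, f}  B2 = {b, c, d, e, f}  B3 = {a, c, e, f, g}
Tree: B1–B2, B1–B3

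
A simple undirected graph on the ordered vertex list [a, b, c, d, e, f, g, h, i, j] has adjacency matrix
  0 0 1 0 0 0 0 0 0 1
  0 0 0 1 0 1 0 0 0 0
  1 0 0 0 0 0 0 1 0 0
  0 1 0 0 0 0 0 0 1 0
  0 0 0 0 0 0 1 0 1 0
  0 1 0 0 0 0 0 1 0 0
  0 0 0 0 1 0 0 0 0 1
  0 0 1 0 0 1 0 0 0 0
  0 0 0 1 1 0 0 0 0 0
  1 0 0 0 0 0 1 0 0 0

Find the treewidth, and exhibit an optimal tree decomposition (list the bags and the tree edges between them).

Treewidth 2.
One optimal decomposition is:
Bags: B1 = {d, e, i}  B2 = {b, d, e}  B3 = {b, e, f}  B4 = {e, f, h}  B5 = {c, e, h}  B6 = {a, c, e}  B7 = {a, e, j}  B8 = {e, g, j}
Tree: B1–B2, B2–B3, B3–B4, B4–B5, B5–B6, B6–B7, B7–B8

Every bag has size at most 3, so the width is 3 − 1 = 2 and tw(G) ≤ 2. For the lower bound, G contains the cycle e–i–d–b–f–h–c–a–j–g–e, so G is not a forest; only forests have treewidth ≤ 1, hence tw(G) ≥ 2. Combining the bounds, tw(G) = 2.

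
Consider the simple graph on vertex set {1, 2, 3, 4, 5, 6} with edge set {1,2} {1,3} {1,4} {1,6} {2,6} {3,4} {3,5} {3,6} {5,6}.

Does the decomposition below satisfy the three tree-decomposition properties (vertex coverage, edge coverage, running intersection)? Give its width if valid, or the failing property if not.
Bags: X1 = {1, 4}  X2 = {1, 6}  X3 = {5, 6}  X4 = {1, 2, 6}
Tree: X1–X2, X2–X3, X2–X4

A tree decomposition must satisfy three properties: every vertex lies in some bag; for every edge, both endpoints lie together in some bag; and for every vertex, the bags containing it form a connected subtree. Here vertex 3 appears in no bag, so the decomposition is invalid.

No — vertex 3 appears in no bag.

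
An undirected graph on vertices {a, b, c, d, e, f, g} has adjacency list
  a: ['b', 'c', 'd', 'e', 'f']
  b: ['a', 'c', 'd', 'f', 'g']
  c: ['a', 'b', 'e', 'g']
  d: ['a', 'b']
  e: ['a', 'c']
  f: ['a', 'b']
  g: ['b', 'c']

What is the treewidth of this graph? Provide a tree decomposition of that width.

Each bag holds 3 vertices, so the decomposition has width 2, which upper-bounds the treewidth. Conversely, {b, c, g} is a clique of size 3, and the vertices of any clique must share a bag in every tree decomposition; so some bag has ≥ 3 vertices and tw(G) ≥ 2. Combining the bounds, tw(G) = 2.

Treewidth 2.
One optimal decomposition is:
Bags: B1 = {a, b, c}  B2 = {b, c, g}  B3 = {a, b, d}  B4 = {a, c, e}  B5 = {a, b, f}
Tree: B1–B2, B1–B3, B1–B4, B3–B5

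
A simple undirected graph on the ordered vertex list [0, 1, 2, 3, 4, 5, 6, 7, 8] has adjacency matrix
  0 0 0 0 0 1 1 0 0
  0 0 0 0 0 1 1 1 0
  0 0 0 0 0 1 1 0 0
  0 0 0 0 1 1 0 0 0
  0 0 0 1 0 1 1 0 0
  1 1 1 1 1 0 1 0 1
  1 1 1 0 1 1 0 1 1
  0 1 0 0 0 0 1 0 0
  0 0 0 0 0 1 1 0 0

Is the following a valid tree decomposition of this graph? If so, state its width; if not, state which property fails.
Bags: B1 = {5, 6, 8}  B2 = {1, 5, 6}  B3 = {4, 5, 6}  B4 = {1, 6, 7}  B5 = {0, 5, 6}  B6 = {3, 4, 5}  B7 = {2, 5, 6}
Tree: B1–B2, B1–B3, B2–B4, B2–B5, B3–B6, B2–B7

Every vertex of G appears in some bag (union = {0, 1, 2, 3, 4, 5, 6, 7, 8}); every edge is covered by a bag; and for each vertex v the set of bags containing v is connected in the bag tree. The decomposition is therefore valid. The largest bag has 3 vertices, so the width is 2.

Yes; width 2.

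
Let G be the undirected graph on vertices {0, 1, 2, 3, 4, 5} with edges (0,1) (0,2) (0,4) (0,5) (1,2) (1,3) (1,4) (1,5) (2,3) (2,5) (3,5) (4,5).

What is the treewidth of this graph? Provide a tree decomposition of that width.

Every bag has size at most 4, so the width is 4 − 1 = 3 and tw(G) ≤ 3. Conversely, {0, 1, 2, 5} is a clique of size 4, and the vertices of any clique must share a bag in every tree decomposition; so some bag has ≥ 4 vertices and tw(G) ≥ 3. Hence tw(G) = 3 exactly.

Treewidth 3.
Bags: B1 = {1, 2, 3, 5}  B2 = {0, 1, 2, 5}  B3 = {0, 1, 4, 5}
Tree: B1–B2, B2–B3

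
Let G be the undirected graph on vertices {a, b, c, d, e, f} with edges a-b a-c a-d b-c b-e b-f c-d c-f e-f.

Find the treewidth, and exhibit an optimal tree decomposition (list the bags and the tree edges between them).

Each bag holds 3 vertices, so the decomposition has width 2, which upper-bounds the treewidth. On the other hand G contains the 3-clique {b, e, f}. A clique must lie in a single bag of any decomposition, so no decomposition can have width below 2. Combining the bounds, tw(G) = 2.

Treewidth 2.
One such decomposition:
Bags: B1 = {b, c, f}  B2 = {a, b, c}  B3 = {b, e, f}  B4 = {a, c, d}
Tree: B1–B2, B1–B3, B2–B4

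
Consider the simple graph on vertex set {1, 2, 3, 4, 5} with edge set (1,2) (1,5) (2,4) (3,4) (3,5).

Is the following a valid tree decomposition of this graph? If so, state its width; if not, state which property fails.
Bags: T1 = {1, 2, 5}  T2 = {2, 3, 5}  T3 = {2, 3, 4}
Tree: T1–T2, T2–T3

Vertex coverage: the bags together contain {1, 2, 3, 4, 5}, the full vertex set. Edge coverage: each edge of G has both endpoints in at least one bag. Running intersection: for every vertex, the bags containing it form a connected subtree. All three properties hold, so this is a valid tree decomposition of width max|bag| − 1 = 2, and hence tw(G) ≤ 2.

Yes; width 2.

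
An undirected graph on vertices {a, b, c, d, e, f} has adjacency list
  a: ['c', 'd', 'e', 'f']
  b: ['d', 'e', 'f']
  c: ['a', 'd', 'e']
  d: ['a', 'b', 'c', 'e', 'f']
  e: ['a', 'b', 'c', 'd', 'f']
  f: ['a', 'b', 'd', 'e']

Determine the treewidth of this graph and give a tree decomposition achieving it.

Treewidth 3.
One optimal decomposition is:
Bags: B1 = {b, d, e, f}  B2 = {a, d, e, f}  B3 = {a, c, d, e}
Tree: B1–B2, B2–B3

Each bag holds 4 vertices, so the decomposition has width 3, which upper-bounds the treewidth. On the other hand G contains the 4-clique {a, c, d, e}. A clique must lie in a single bag of any decomposition, so no decomposition can have width below 3. The upper and lower bounds meet at 3, so that is the treewidth.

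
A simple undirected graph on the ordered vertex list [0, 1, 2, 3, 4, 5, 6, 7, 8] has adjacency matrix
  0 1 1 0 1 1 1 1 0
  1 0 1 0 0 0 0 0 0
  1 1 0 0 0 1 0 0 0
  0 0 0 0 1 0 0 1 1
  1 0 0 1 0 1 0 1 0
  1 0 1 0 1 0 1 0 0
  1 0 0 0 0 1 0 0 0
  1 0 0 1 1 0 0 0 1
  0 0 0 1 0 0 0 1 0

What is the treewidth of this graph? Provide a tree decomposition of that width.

Treewidth 2.
Bags: B1 = {0, 4, 7}  B2 = {3, 4, 7}  B3 = {3, 7, 8}  B4 = {0, 4, 5}  B5 = {0, 2, 5}  B6 = {0, 1, 2}  B7 = {0, 5, 6}
Tree: B1–B2, B2–B3, B1–B4, B4–B5, B5–B6, B4–B7

Each bag holds 3 vertices, so the decomposition has width 2, which upper-bounds the treewidth. On the other hand G contains the 3-clique {0, 1, 2}. A clique must lie in a single bag of any decomposition, so no decomposition can have width below 2. Hence tw(G) = 2 exactly.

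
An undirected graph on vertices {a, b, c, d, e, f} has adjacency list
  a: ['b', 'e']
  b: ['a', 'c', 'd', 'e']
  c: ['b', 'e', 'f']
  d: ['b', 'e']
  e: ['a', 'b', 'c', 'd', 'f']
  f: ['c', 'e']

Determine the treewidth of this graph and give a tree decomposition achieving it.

Every bag has size at most 3, so the width is 3 − 1 = 2 and tw(G) ≤ 2. Conversely, {c, e, f} is a clique of size 3, and the vertices of any clique must share a bag in every tree decomposition; so some bag has ≥ 3 vertices and tw(G) ≥ 2. Therefore the treewidth is 2.

Treewidth 2.
One optimal decomposition is:
Bags: B1 = {b, c, e}  B2 = {b, d, e}  B3 = {c, e, f}  B4 = {a, b, e}
Tree: B1–B2, B1–B3, B1–B4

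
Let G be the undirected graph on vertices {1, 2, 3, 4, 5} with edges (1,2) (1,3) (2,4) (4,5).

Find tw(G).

1

A width-1 tree decomposition is:
Bags: B1 = {1, 2}  B2 = {2, 4}  B3 = {1, 3}  B4 = {4, 5}
Tree: B1–B2, B1–B3, B2–B4
The largest bag has 2 vertices, giving width 1; this decomposition certifies tw(G) ≤ 1. G has an edge, so its treewidth is at least 1. Hence tw(G) = 1 exactly.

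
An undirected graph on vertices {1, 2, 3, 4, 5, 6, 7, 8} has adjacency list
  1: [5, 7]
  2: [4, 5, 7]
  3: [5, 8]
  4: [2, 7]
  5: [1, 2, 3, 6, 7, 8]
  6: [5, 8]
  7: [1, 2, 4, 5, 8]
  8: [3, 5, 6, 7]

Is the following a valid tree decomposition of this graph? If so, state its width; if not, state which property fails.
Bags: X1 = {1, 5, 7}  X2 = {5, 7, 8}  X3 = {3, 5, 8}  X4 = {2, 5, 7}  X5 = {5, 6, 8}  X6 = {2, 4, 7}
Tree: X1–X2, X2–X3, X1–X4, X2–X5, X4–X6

Yes; width 2.

Vertex coverage: the bags together contain {1, 2, 3, 4, 5, 6, 7, 8}, the full vertex set. Edge coverage: each edge of G has both endpoints in at least one bag. Running intersection: for every vertex, the bags containing it form a connected subtree. All three properties hold, so this is a valid tree decomposition of width max|bag| − 1 = 2, and hence tw(G) ≤ 2.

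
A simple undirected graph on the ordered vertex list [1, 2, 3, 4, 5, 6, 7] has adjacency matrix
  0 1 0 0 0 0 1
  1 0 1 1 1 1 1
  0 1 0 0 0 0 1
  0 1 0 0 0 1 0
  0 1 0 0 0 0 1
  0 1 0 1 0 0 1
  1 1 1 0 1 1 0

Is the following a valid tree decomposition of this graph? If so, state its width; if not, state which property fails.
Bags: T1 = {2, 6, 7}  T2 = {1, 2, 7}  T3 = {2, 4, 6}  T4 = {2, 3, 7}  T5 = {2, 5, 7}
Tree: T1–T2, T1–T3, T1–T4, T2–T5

Vertex coverage: the bags together contain {1, 2, 3, 4, 5, 6, 7}, the full vertex set. Edge coverage: each edge of G has both endpoints in at least one bag. Running intersection: for every vertex, the bags containing it form a connected subtree. All three properties hold, so this is a valid tree decomposition of width max|bag| − 1 = 2, and hence tw(G) ≤ 2.

Yes; width 2.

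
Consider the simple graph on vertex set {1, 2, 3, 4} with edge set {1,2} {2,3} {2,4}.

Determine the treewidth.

1

A width-1 tree decomposition is:
Bags: B1 = {2, 3}  B2 = {2, 4}  B3 = {1, 2}
Tree: B1–B2, B1–B3
Every bag has size at most 2, so the width is 2 − 1 = 1 and tw(G) ≤ 1. Since G has at least one edge (e.g. 2–3), it is not an edgeless graph, so tw(G) ≥ 1. Therefore the treewidth is 1.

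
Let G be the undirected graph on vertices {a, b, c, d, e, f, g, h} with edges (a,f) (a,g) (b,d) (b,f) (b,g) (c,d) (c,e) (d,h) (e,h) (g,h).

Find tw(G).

2

A width-2 tree decomposition is:
Bags: B1 = {c, d, e}  B2 = {d, e, h}  B3 = {b, d, h}  B4 = {b, g, h}  B5 = {b, f, g}  B6 = {a, f, g}
Tree: B1–B2, B2–B3, B3–B4, B4–B5, B5–B6
Each bag holds 3 vertices, so the decomposition has width 2, which upper-bounds the treewidth. Since c–e–h–d–c is a cycle in G, G is not acyclic. Forests are exactly the graphs of treewidth ≤ 1, so tw(G) ≥ 2. The upper and lower bounds meet at 2, so that is the treewidth.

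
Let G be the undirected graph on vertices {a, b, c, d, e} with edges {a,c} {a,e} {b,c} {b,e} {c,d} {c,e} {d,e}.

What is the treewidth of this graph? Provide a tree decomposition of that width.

Treewidth 2.
Bags: B1 = {c, d, e}  B2 = {a, c, e}  B3 = {b, c, e}
Tree: B1–B2, B1–B3

Each bag holds 3 vertices, so the decomposition has width 2, which upper-bounds the treewidth. Conversely, {c, d, e} is a clique of size 3, and the vertices of any clique must share a bag in every tree decomposition; so some bag has ≥ 3 vertices and tw(G) ≥ 2. Therefore the treewidth is 2.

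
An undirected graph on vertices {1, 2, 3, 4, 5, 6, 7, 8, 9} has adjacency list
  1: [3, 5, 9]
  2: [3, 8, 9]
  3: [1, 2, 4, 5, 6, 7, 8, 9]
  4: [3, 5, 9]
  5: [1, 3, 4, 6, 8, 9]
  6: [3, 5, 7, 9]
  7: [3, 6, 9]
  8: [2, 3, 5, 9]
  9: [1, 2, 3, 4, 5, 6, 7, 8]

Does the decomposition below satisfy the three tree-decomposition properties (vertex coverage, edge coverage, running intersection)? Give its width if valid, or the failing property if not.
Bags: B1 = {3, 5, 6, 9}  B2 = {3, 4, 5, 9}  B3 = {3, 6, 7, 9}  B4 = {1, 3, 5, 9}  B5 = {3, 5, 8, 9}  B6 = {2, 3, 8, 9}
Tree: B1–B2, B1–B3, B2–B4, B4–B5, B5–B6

Yes; width 3.

Checking the three conditions: (i) the bags cover all of {1, 2, 3, 4, 5, 6, 7, 8, 9}; (ii) for each edge, some bag contains both endpoints; (iii) the bags containing any fixed vertex form a subtree. All hold, so the decomposition is valid with width 4 − 1 = 3.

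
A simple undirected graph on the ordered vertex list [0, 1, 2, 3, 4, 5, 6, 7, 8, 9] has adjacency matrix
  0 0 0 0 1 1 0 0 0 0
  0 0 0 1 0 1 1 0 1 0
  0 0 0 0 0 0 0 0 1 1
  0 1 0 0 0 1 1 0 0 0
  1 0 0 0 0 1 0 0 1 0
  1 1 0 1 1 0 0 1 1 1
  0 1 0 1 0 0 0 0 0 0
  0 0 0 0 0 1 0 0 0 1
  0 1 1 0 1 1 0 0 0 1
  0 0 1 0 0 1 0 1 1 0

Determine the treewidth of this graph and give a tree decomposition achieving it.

Treewidth 2.
One optimal decomposition is:
Bags: B1 = {5, 8, 9}  B2 = {4, 5, 8}  B3 = {5, 7, 9}  B4 = {0, 4, 5}  B5 = {1, 5, 8}  B6 = {2, 8, 9}  B7 = {1, 3, 5}  B8 = {1, 3, 6}
Tree: B1–B2, B1–B3, B2–B4, B1–B5, B1–B6, B5–B7, B7–B8

The largest bag has 3 vertices, giving width 2; this decomposition certifies tw(G) ≤ 2. On the other hand G contains the 3-clique {2, 8, 9}. A clique must lie in a single bag of any decomposition, so no decomposition can have width below 2. Combining the bounds, tw(G) = 2.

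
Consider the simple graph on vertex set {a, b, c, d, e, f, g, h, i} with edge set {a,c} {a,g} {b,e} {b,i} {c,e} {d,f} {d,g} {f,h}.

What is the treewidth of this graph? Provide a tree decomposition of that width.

Every bag has size at most 2, so the width is 2 − 1 = 1 and tw(G) ≤ 1. G has an edge, so its treewidth is at least 1. The upper and lower bounds meet at 1, so that is the treewidth.

Treewidth 1.
One optimal decomposition is:
Bags: B1 = {f, h}  B2 = {d, f}  B3 = {d, g}  B4 = {a, g}  B5 = {a, c}  B6 = {c, e}  B7 = {b, e}  B8 = {b, i}
Tree: B1–B2, B2–B3, B3–B4, B4–B5, B5–B6, B6–B7, B7–B8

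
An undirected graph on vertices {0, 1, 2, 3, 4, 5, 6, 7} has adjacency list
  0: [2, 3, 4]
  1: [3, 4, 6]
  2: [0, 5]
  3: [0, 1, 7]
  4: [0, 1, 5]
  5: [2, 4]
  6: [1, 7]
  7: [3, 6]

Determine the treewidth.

2

A width-2 tree decomposition is:
Bags: B1 = {3, 6, 7}  B2 = {1, 3, 6}  B3 = {0, 1, 3}  B4 = {0, 1, 4}  B5 = {0, 2, 4}  B6 = {2, 4, 5}
Tree: B1–B2, B2–B3, B3–B4, B4–B5, B5–B6
Each bag holds 3 vertices, so the decomposition has width 2, which upper-bounds the treewidth. The edges 7–6–1–3–7 form a cycle, so G is not a tree and its treewidth is at least 2. The upper and lower bounds meet at 2, so that is the treewidth.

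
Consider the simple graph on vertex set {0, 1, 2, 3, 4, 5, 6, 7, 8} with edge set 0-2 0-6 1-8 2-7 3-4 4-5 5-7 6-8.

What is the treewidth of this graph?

1

A width-1 tree decomposition is:
Bags: B1 = {1, 8}  B2 = {6, 8}  B3 = {0, 6}  B4 = {0, 2}  B5 = {2, 7}  B6 = {5, 7}  B7 = {4, 5}  B8 = {3, 4}
Tree: B1–B2, B2–B3, B3–B4, B4–B5, B5–B6, B6–B7, B7–B8
Every bag has size at most 2, so the width is 2 − 1 = 1 and tw(G) ≤ 1. G has an edge, so its treewidth is at least 1. Hence tw(G) = 1 exactly.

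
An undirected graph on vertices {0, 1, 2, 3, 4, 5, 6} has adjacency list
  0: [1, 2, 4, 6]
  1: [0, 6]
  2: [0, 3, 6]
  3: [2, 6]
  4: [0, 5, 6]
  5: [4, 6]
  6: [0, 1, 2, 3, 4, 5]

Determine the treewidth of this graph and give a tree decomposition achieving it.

Treewidth 2.
One such decomposition:
Bags: B1 = {0, 4, 6}  B2 = {4, 5, 6}  B3 = {0, 1, 6}  B4 = {0, 2, 6}  B5 = {2, 3, 6}
Tree: B1–B2, B1–B3, B3–B4, B4–B5

The largest bag has 3 vertices, giving width 2; this decomposition certifies tw(G) ≤ 2. For the lower bound, the 3 vertices {0, 1, 6} are pairwise adjacent, and any tree decomposition puts a clique entirely inside one bag — forcing width ≥ 2. Hence tw(G) = 2 exactly.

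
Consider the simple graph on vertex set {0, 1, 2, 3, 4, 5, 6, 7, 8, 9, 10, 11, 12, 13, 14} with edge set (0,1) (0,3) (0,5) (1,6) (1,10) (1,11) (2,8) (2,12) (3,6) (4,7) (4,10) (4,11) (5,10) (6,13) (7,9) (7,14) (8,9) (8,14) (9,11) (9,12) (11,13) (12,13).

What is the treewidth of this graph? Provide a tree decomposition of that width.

Treewidth 3.
One optimal decomposition is:
Bags: B1 = {0, 3, 5, 6}  B2 = {0, 1, 5, 6}  B3 = {1, 5, 6, 10}  B4 = {1, 6, 10, 13}  B5 = {1, 10, 11, 13}  B6 = {4, 10, 11, 13}  B7 = {4, 11, 12, 13}  B8 = {4, 9, 11, 12}  B9 = {4, 7, 9, 12}  B10 = {2, 7, 9, 12}  B11 = {2, 7, 8, 9}  B12 = {2, 7, 8, 14}
Tree: B1–B2, B2–B3, B3–B4, B4–B5, B5–B6, B6–B7, B7–B8, B8–B9, B9–B10, B10–B11, B11–B12

Every bag has size at most 4, so the width is 4 − 1 = 3 and tw(G) ≤ 3. For the lower bound: the 4 vertex sets {0,3,5}, {6}, {1}, {4,10,11,13} are disjoint, each induces a connected subgraph, and every pair is joined by at least one edge of G. Contracting each set to a single vertex therefore yields K_{4} as a minor, and since treewidth is minor-monotone, tw(G) ≥ tw(K_{4}) = 3. Hence tw(G) = 3 exactly.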